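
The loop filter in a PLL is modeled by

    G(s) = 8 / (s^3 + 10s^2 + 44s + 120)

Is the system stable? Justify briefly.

stable

The denominator s^3 + 10s^2 + 44s + 120 factors as (s^2 + 4s + 20)(s + 6), giving poles at s = -2 + 4j, -2 - 4j, -6.
Since all poles lie strictly in the left half-plane, the system is stable.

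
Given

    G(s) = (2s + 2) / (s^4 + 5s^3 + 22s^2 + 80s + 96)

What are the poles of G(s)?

s = ±4j, -3, -2

The poles are the roots of the denominator s^4 + 5s^3 + 22s^2 + 80s + 96 = 0.
Trying s = -3: the polynomial evaluates to 0, so (s + 3) is a factor.
Dividing out leaves s^3 + 2s^2 + 16s + 32 = 0.
This factors further as (s^2 + 16)(s + 2) = 0.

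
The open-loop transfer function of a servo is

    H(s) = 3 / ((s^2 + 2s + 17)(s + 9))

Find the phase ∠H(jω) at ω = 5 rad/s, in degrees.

At s = j5: numerator = 3, denominator = -122 + j50.
∠H = ∠num − ∠den = 0° − (157.71°) = -157.7°.

∠H(j5) ≈ -157.7°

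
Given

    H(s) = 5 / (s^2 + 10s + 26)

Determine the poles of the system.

The poles are the roots of the denominator s^2 + 10s + 26 = 0.
Using the quadratic formula: s = (-10 ± √(-4))/2 = -5 ± 1j.

s = -5 + j, -5 - j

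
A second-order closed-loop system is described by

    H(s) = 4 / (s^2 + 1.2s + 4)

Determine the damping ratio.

Compare the denominator to the standard form s^2 + 2ζωₙs + ωₙ².
ωₙ² = 4, so ωₙ = 2 rad/s.
2ζωₙ = 1.2, so ζ = 1.2/(2·2) = 0.3.
With ζ = 0.3 the response is underdamped.

ζ = 0.3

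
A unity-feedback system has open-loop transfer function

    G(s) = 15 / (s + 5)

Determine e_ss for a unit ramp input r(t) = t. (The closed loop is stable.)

G(s) has no poles at the origin.
This is a Type 0 system; Kv = lim_{s→0} s·G(s) = 0, so the steady-state error for a ramp input is infinite.

e_ss = ∞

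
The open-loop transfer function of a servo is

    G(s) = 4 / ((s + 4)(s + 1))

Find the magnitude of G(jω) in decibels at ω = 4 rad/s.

|G(j4)|_dB ≈ -15.3 dB

Substitute s = j4: numerator = 4, denominator = -12 + j20.
|G(j4)| = |4| / |-12 + j20| = 4 / 23.324 ≈ 0.1715.
In decibels: 20·log₁₀(0.1715) ≈ -15.3 dB.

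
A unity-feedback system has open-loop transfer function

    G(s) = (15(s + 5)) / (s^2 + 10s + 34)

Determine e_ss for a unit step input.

e_ss = 0.3119

G(s) has no poles at the origin.
This is a Type 0 system. Kp = lim_{s→0} G(s) = 75/34.
e_ss = 1/(1 + Kp) = 1/(1 + 75/34) = 34/109 ≈ 0.3119.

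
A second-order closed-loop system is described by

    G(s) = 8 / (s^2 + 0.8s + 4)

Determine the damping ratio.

ζ = 0.2

Compare the denominator to the standard form s^2 + 2ζωₙs + ωₙ².
ωₙ² = 4, so ωₙ = 2 rad/s.
2ζωₙ = 0.8, so ζ = 0.8/(2·2) = 0.2.
With ζ = 0.2 the response is underdamped.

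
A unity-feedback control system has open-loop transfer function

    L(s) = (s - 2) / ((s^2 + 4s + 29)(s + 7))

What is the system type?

Type 0

The denominator has no factor of s at the origin — no free integrator — so this is a Type 0 system.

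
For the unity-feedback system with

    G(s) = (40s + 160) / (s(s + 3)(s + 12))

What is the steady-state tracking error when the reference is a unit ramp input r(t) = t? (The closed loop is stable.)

e_ss = 0.2250

G(s) has one pole at the origin.
This is a Type 1 system. Kv = lim_{s→0} s·G(s) = 160/36 = 40/9.
e_ss = 1/Kv = 1/(40/9) = 9/40 ≈ 0.2250.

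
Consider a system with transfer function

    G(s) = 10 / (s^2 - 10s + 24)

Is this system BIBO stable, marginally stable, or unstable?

The denominator s^2 - 10s + 24 factors as (s - 6)(s - 4), giving poles at s = 6, 4.
Since the pole(s) at s = 6, 4 lie in the right half-plane, the system is unstable.

unstable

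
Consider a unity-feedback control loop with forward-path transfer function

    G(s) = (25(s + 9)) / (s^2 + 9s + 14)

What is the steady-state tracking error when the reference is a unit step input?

e_ss = 0.05858

G(s) has no poles at the origin.
This is a Type 0 system. Kp = lim_{s→0} G(s) = 225/14.
e_ss = 1/(1 + Kp) = 1/(1 + 225/14) = 14/239 ≈ 0.05858.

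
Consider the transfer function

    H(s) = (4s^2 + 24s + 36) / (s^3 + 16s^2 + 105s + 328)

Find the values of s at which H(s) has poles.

s = -4 + 5j, -4 - 5j, -8

The poles are the roots of the denominator s^3 + 16s^2 + 105s + 328 = 0.
Trying s = -8: the polynomial evaluates to 0, so (s + 8) is a factor.
Dividing out leaves s^2 + 8s + 41 = 0.
The quadratic formula then gives s = -4 ± 5j.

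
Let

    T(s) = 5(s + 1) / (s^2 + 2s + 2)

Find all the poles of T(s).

The poles are the roots of the denominator s^2 + 2s + 2 = 0.
Using the quadratic formula: s = (-2 ± √(-4))/2 = -1 ± 1j.

s = -1 + j, -1 - j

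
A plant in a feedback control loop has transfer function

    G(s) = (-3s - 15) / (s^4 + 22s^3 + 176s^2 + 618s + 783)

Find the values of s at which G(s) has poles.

s = -5 ± 2j, -3, -9

The poles are the roots of the denominator s^4 + 22s^3 + 176s^2 + 618s + 783 = 0.
Trying s = -3: the polynomial evaluates to 0, so (s + 3) is a factor.
Dividing out leaves s^3 + 19s^2 + 119s + 261 = 0.
This factors further as (s^2 + 10s + 29)(s + 9) = 0.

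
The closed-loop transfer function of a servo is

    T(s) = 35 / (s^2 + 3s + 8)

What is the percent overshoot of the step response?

Comparing s^2 + 3s + 8 to s^2 + 2ζωₙs + ωₙ²: ωₙ = √8 ≈ 2.828 rad/s and ζ = 3/(2·√8) ≈ 0.5303.
%OS = 100·exp(−πζ/√(1−ζ²)) = 100·exp(−π·0.5303/√(1−0.5303²)) ≈ 14.0%.

%OS ≈ 14.0%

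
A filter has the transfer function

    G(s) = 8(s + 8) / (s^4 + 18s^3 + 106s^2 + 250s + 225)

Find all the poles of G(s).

s = -2 ± j, -9, -5

The poles are the roots of the denominator s^4 + 18s^3 + 106s^2 + 250s + 225 = 0.
Trying s = -9: the polynomial evaluates to 0, so (s + 9) is a factor.
Dividing out leaves s^3 + 9s^2 + 25s + 25 = 0.
This factors further as (s^2 + 4s + 5)(s + 5) = 0.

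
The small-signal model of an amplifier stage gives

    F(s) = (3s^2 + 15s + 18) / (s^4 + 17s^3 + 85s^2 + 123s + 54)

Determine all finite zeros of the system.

Set the numerator to zero: 3s^2 + 15s + 18 = 0, i.e. 3·(s^2 + 5s + 6) = 0.
Factoring: (s + 3)(s + 2) = 0.

s = -3, -2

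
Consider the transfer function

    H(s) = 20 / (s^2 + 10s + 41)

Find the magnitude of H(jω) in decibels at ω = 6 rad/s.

Substitute s = j6: numerator = 20, denominator = 5 + j60.
|H(j6)| = |20| / |5 + j60| = 20 / 60.208 ≈ 0.3322.
In decibels: 20·log₁₀(0.3322) ≈ -9.57 dB.

|H(j6)|_dB ≈ -9.57 dB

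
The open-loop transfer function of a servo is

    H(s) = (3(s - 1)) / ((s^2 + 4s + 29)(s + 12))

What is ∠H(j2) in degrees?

∠H(j2) ≈ 89.36°

At s = j2: numerator = -3 + j6, denominator = 284 + j146.
∠H = ∠num − ∠den = 116.57° − (27.207°) = 89.36°.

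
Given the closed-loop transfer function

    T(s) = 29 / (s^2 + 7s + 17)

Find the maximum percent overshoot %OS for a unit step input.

Comparing s^2 + 7s + 17 to s^2 + 2ζωₙs + ωₙ²: ωₙ = √17 ≈ 4.123 rad/s and ζ = 7/(2·√17) ≈ 0.8489.
%OS = 100·exp(−πζ/√(1−ζ²)) = 100·exp(−π·0.8489/√(1−0.8489²)) ≈ 0.644%.

%OS ≈ 0.644%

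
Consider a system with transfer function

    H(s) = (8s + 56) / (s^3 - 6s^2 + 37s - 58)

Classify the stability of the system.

The denominator s^3 - 6s^2 + 37s - 58 factors as (s^2 - 4s + 29)(s - 2), giving poles at s = 2 + 5j, 2 - 5j, 2.
Since the pole(s) at s = 2 + 5j, 2 - 5j, 2 lie in the right half-plane, the system is unstable.

unstable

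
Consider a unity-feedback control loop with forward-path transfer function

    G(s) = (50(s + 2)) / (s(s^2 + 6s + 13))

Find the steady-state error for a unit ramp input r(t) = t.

G(s) has one pole at the origin.
This is a Type 1 system. Kv = lim_{s→0} s·G(s) = 100/13.
e_ss = 1/Kv = 1/(100/13) = 13/100 ≈ 0.1300.

e_ss = 0.1300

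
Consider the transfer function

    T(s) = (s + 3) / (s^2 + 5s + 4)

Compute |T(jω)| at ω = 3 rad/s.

Substitute s = j3: numerator = 3 + j3, denominator = -5 + j15.
|T(j3)| = |3 + j3| / |-5 + j15| = 4.2426 / 15.811 ≈ 0.2683.

|T(j3)| ≈ 0.2683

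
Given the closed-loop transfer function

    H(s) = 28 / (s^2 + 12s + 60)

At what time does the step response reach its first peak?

Comparing s^2 + 12s + 60 to s^2 + 2ζωₙs + ωₙ²: ωₙ = √60 ≈ 7.746 rad/s and ζ = 12/(2·√60) ≈ 0.7746.
ζωₙ = 12/2 = 6, so ω_d = ωₙ√(1−ζ²) = √(ωₙ² − (ζωₙ)²) = √(60 − 6²) = √24 ≈ 4.899 rad/s.
t_p = π/ω_d = π/4.899 ≈ 0.6413 s.

t_p ≈ 0.6413 s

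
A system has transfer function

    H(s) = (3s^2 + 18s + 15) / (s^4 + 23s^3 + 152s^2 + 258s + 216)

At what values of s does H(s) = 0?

s = -1, -5

Set the numerator to zero: 3s^2 + 18s + 15 = 0, i.e. 3·(s^2 + 6s + 5) = 0.
Factoring: (s + 1)(s + 5) = 0.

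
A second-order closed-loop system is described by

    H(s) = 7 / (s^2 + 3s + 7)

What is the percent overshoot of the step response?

%OS ≈ 11.5%

Comparing s^2 + 3s + 7 to s^2 + 2ζωₙs + ωₙ²: ωₙ = √7 ≈ 2.646 rad/s and ζ = 3/(2·√7) ≈ 0.5669.
%OS = 100·exp(−πζ/√(1−ζ²)) = 100·exp(−π·0.5669/√(1−0.5669²)) ≈ 11.5%.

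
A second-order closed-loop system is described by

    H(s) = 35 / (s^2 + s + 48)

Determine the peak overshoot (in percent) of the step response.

Comparing s^2 + s + 48 to s^2 + 2ζωₙs + ωₙ²: ωₙ = √48 ≈ 6.928 rad/s and ζ = 1/(2·√48) ≈ 0.07217.
%OS = 100·exp(−πζ/√(1−ζ²)) = 100·exp(−π·0.07217/√(1−0.07217²)) ≈ 79.7%.

%OS ≈ 79.7%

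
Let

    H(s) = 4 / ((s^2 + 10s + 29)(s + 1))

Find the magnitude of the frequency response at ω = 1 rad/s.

Substitute s = j1: numerator = 4, denominator = 18 + j38.
|H(j1)| = |4| / |18 + j38| = 4 / 42.048 ≈ 0.09513.

|H(j1)| ≈ 0.09513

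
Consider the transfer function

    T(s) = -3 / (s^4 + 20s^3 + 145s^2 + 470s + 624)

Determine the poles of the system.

The poles are the roots of the denominator s^4 + 20s^3 + 145s^2 + 470s + 624 = 0.
Trying s = -8: the polynomial evaluates to 0, so (s + 8) is a factor.
Dividing out leaves s^3 + 12s^2 + 49s + 78 = 0.
This factors further as (s^2 + 6s + 13)(s + 6) = 0.

s = -3 + 2j, -3 - 2j, -8, -6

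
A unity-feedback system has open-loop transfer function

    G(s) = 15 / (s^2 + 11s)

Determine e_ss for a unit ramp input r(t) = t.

G(s) has one pole at the origin.
This is a Type 1 system. Kv = lim_{s→0} s·G(s) = 15/11.
e_ss = 1/Kv = 1/(15/11) = 11/15 ≈ 0.7333.

e_ss = 0.7333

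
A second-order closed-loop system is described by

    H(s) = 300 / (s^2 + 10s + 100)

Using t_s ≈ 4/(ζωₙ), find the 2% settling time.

Comparing s^2 + 10s + 100 to s^2 + 2ζωₙs + ωₙ²: ωₙ = 10 rad/s and ζ = 10/(2·10) = 0.5.
ζωₙ = 10/2 = 5, so t_s ≈ 4/(ζωₙ) = 4/5 = 0.8000 s.

t_s ≈ 0.8000 s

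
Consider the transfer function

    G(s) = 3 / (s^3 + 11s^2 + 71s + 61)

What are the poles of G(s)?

The poles are the roots of the denominator s^3 + 11s^2 + 71s + 61 = 0.
Trying s = -1: the polynomial evaluates to 0, so (s + 1) is a factor.
Dividing out leaves s^2 + 10s + 61 = 0.
The quadratic formula then gives s = -5 ± 6j.

s = -5 ± 6j, -1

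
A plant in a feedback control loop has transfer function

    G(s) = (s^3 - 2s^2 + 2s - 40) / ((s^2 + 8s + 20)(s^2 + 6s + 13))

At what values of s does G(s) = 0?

Set the numerator to zero: s^3 - 2s^2 + 2s - 40 = 0.
Factoring: (s - 4)(s^2 + 2s + 10) = 0.

s = 4, -1 + 3j, -1 - 3j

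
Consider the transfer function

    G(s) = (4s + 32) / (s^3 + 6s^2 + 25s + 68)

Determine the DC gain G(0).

G(0) = 8/17 ≈ 0.4706

Set s = 0: G(0) = (32) / (68) = 8/17.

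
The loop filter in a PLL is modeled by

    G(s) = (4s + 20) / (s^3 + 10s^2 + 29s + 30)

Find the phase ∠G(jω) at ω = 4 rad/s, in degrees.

At s = j4: numerator = 20 + j16, denominator = -130 + j52.
∠G = ∠num − ∠den = 38.660° − (158.20°) = -119.5°.

∠G(j4) ≈ -119.5°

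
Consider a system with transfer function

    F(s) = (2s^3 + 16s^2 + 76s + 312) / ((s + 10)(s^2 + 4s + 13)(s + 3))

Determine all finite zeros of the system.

s = -6, -1 ± 5j

Set the numerator to zero: 2s^3 + 16s^2 + 76s + 312 = 0, i.e. 2·(s^3 + 8s^2 + 38s + 156) = 0.
Factoring: (s + 6)(s^2 + 2s + 26) = 0.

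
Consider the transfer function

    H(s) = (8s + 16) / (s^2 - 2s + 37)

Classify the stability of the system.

The denominator s^2 - 2s + 37 factors as (s^2 - 2s + 37), giving poles at s = 1 ± 6j.
Since the pole(s) at s = 1 ± 6j lie in the right half-plane, the system is unstable.

unstable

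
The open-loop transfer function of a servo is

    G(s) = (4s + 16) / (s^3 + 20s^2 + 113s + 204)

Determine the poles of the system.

s = -4 ± j, -12

The poles are the roots of the denominator s^3 + 20s^2 + 113s + 204 = 0.
Trying s = -12: the polynomial evaluates to 0, so (s + 12) is a factor.
Dividing out leaves s^2 + 8s + 17 = 0.
The quadratic formula then gives s = -4 ± 1j.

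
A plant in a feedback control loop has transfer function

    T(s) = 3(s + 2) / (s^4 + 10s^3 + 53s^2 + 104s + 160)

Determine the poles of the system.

The poles are the roots of the denominator s^4 + 10s^3 + 53s^2 + 104s + 160 = 0.
No real roots exist; factor into two real quadratics: (s^2 + 2s + 5)(s^2 + 8s + 32) = 0.
Each quadratic gives a conjugate pair via the quadratic formula.

s = -1 ± 2j, -4 ± 4j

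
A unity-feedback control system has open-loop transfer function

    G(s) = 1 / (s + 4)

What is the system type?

Type 0

The denominator has no factor of s at the origin — no free integrator — so this is a Type 0 system.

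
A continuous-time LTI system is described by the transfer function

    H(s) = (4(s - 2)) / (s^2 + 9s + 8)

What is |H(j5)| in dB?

Substitute s = j5: numerator = -8 + j20, denominator = -17 + j45.
|H(j5)| = |-8 + j20| / |-17 + j45| = 21.541 / 48.104 ≈ 0.4478.
In decibels: 20·log₁₀(0.4478) ≈ -6.98 dB.

|H(j5)|_dB ≈ -6.98 dB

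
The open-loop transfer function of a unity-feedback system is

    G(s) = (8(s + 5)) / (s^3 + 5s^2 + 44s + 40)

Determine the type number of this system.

Type 0

The denominator has no factor of s at the origin — no free integrator — so this is a Type 0 system.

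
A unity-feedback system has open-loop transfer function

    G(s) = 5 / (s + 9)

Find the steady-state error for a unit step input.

e_ss = 0.6429

G(s) has no poles at the origin.
This is a Type 0 system. Kp = lim_{s→0} G(s) = 5/9.
e_ss = 1/(1 + Kp) = 1/(1 + 5/9) = 9/14 ≈ 0.6429.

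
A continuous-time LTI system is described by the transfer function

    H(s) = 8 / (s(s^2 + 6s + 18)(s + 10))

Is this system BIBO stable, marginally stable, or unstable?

marginally stable

The poles can be read from the denominator factors: s = 0, -3 + 3j, -3 - 3j, -10.
Since the simple pole(s) at s = 0 lie on the jω-axis with none in the right half-plane, the system is marginally stable.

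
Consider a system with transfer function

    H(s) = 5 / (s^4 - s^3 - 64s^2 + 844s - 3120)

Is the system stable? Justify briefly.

The denominator s^4 - s^3 - 64s^2 + 844s - 3120 factors as (s - 5)(s + 12)(s^2 - 8s + 52), giving poles at s = 5, -12, 4 + 6j, 4 - 6j.
Since the pole(s) at s = 5, 4 + 6j, 4 - 6j lie in the right half-plane, the system is unstable.

unstable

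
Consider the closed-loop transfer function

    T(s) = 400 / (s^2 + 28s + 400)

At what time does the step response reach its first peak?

t_p ≈ 0.2200 s

Comparing s^2 + 28s + 400 to s^2 + 2ζωₙs + ωₙ²: ωₙ = 20 rad/s and ζ = 28/(2·20) = 0.7.
ζωₙ = 28/2 = 14, so ω_d = ωₙ√(1−ζ²) = √(ωₙ² − (ζωₙ)²) = √(400 − 14²) = √204 ≈ 14.28 rad/s.
t_p = π/ω_d = π/14.28 ≈ 0.2200 s.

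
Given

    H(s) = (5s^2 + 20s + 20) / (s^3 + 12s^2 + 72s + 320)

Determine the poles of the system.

The poles are the roots of the denominator s^3 + 12s^2 + 72s + 320 = 0.
Trying s = -8: the polynomial evaluates to 0, so (s + 8) is a factor.
Dividing out leaves s^2 + 4s + 40 = 0.
The quadratic formula then gives s = -2 ± 6j.

s = -2 + 6j, -2 - 6j, -8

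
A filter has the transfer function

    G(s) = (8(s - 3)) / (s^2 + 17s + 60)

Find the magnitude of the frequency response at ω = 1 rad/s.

|G(j1)| ≈ 0.4120

Substitute s = j1: numerator = -24 + j8, denominator = 59 + j17.
|G(j1)| = |-24 + j8| / |59 + j17| = 25.298 / 61.400 ≈ 0.4120.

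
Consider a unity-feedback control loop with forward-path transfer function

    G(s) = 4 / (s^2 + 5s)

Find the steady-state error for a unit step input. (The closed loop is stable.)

e_ss = 0

G(s) has one pole at the origin.
This is a Type 1 system; for a step input the steady-state error is zero.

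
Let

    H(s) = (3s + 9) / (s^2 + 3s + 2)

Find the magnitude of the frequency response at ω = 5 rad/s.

Substitute s = j5: numerator = 9 + j15, denominator = -23 + j15.
|H(j5)| = |9 + j15| / |-23 + j15| = 17.493 / 27.459 ≈ 0.6371.

|H(j5)| ≈ 0.6371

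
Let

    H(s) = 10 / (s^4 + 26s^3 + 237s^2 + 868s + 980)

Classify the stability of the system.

The denominator s^4 + 26s^3 + 237s^2 + 868s + 980 factors as (s + 7)^2(s + 10)(s + 2), giving poles at s = -7, -7, -10, -2.
Since all poles lie strictly in the left half-plane, the system is stable.

stable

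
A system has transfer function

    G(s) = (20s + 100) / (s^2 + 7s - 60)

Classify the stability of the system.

unstable

The denominator s^2 + 7s - 60 factors as (s + 12)(s - 5), giving poles at s = -12, 5.
Since the pole(s) at s = 5 lie in the right half-plane, the system is unstable.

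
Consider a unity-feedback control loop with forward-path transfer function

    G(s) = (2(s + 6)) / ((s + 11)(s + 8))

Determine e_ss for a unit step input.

e_ss = 0.8800

G(s) has no poles at the origin.
This is a Type 0 system. Kp = lim_{s→0} G(s) = 12/88 = 3/22.
e_ss = 1/(1 + Kp) = 1/(1 + 3/22) = 22/25 ≈ 0.8800.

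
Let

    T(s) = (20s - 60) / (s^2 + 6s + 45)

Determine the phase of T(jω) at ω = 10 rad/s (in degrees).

At s = j10: numerator = -60 + j200, denominator = -55 + j60.
∠T = ∠num − ∠den = 106.70° − (132.51°) = -25.81°.

∠T(j10) ≈ -25.81°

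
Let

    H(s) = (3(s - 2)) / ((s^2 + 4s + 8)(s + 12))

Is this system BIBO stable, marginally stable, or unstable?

stable

The poles can be read from the denominator factors: s = -2 ± 2j, -12.
Since all poles lie strictly in the left half-plane, the system is stable.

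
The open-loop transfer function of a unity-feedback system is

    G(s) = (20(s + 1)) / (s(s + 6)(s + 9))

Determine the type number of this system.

The denominator has 1 factor of s at the origin (free integrator), so this is a Type 1 system.

Type 1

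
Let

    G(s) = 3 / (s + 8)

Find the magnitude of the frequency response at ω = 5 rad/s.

Substitute s = j5: numerator = 3, denominator = 8 + j5.
|G(j5)| = |3| / |8 + j5| = 3 / 9.4340 ≈ 0.3180.

|G(j5)| ≈ 0.3180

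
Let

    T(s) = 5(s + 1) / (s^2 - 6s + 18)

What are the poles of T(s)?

The poles are the roots of the denominator s^2 - 6s + 18 = 0.
Using the quadratic formula: s = (6 ± √(-36))/2 = 3 ± 3j.

s = 3 + 3j, 3 - 3j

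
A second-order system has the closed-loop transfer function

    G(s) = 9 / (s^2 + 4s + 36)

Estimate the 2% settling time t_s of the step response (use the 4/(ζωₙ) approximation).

Comparing s^2 + 4s + 36 to s^2 + 2ζωₙs + ωₙ²: ωₙ = 6 rad/s and ζ = 4/(2·6) ≈ 0.3333.
ζωₙ = 4/2 = 2, so t_s ≈ 4/(ζωₙ) = 4/2 = 2 s.

t_s ≈ 2 s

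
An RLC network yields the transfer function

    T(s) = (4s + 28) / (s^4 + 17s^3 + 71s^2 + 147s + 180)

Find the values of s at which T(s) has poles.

The poles are the roots of the denominator s^4 + 17s^3 + 71s^2 + 147s + 180 = 0.
Trying s = -12: the polynomial evaluates to 0, so (s + 12) is a factor.
Dividing out leaves s^3 + 5s^2 + 11s + 15 = 0.
This factors further as (s^2 + 2s + 5)(s + 3) = 0.

s = -1 + 2j, -1 - 2j, -12, -3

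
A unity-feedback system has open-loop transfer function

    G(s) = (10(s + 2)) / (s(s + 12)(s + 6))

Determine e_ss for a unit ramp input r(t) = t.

e_ss = 3.600

G(s) has one pole at the origin.
This is a Type 1 system. Kv = lim_{s→0} s·G(s) = 20/72 = 5/18.
e_ss = 1/Kv = 1/(5/18) = 18/5 ≈ 3.600.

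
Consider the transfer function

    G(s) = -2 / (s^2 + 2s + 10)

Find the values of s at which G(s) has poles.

s = -1 + 3j, -1 - 3j

The poles are the roots of the denominator s^2 + 2s + 10 = 0.
Using the quadratic formula: s = (-2 ± √(-36))/2 = -1 ± 3j.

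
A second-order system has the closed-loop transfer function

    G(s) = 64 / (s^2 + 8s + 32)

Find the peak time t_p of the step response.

t_p ≈ 0.7854 s

Comparing s^2 + 8s + 32 to s^2 + 2ζωₙs + ωₙ²: ωₙ = √32 ≈ 5.657 rad/s and ζ = 8/(2·√32) ≈ 0.7071.
ζωₙ = 8/2 = 4, so ω_d = ωₙ√(1−ζ²) = √(ωₙ² − (ζωₙ)²) = √(32 − 4²) = √16 = 4 rad/s.
t_p = π/ω_d = π/4 ≈ 0.7854 s.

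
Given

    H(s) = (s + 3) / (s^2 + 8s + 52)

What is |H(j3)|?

|H(j3)| ≈ 0.08615

Substitute s = j3: numerator = 3 + j3, denominator = 43 + j24.
|H(j3)| = |3 + j3| / |43 + j24| = 4.2426 / 49.244 ≈ 0.08615.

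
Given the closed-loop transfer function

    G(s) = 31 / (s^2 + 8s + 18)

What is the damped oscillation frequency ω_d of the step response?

ω_d ≈ 1.414 rad/s

Comparing s^2 + 8s + 18 to s^2 + 2ζωₙs + ωₙ²: ωₙ = √18 ≈ 4.243 rad/s and ζ = 8/(2·√18) ≈ 0.9428.
ζωₙ = 8/2 = 4, so ω_d = ωₙ√(1−ζ²) = √(ωₙ² − (ζωₙ)²) = √(18 − 4²) = √2 ≈ 1.414 rad/s.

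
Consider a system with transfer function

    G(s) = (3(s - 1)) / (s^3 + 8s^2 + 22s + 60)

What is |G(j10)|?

|G(j10)| ≈ 0.02804

Substitute s = j10: numerator = -3 + j30, denominator = -740 - j780.
|G(j10)| = |-3 + j30| / |-740 - j780| = 30.150 / 1075.2 ≈ 0.02804.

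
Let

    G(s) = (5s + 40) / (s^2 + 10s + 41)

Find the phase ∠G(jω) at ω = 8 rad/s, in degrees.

At s = j8: numerator = 40 + j40, denominator = -23 + j80.
∠G = ∠num − ∠den = 45° − (106.04°) = -61.04°.

∠G(j8) ≈ -61.04°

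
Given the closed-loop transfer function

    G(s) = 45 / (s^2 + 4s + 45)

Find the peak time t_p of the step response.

t_p ≈ 0.4906 s

Comparing s^2 + 4s + 45 to s^2 + 2ζωₙs + ωₙ²: ωₙ = √45 ≈ 6.708 rad/s and ζ = 4/(2·√45) ≈ 0.2981.
ζωₙ = 4/2 = 2, so ω_d = ωₙ√(1−ζ²) = √(ωₙ² − (ζωₙ)²) = √(45 − 2²) = √41 ≈ 6.403 rad/s.
t_p = π/ω_d = π/6.403 ≈ 0.4906 s.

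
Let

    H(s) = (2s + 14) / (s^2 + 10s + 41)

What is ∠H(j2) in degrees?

∠H(j2) ≈ -12.45°

At s = j2: numerator = 14 + j4, denominator = 37 + j20.
∠H = ∠num − ∠den = 15.945° − (28.393°) = -12.45°.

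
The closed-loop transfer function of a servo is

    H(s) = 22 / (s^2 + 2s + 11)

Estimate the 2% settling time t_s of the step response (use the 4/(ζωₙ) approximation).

Comparing s^2 + 2s + 11 to s^2 + 2ζωₙs + ωₙ²: ωₙ = √11 ≈ 3.317 rad/s and ζ = 2/(2·√11) ≈ 0.3015.
ζωₙ = 2/2 = 1, so t_s ≈ 4/(ζωₙ) = 4/1 = 4 s.

t_s ≈ 4 s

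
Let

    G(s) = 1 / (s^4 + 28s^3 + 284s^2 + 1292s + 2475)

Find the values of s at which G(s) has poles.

The poles are the roots of the denominator s^4 + 28s^3 + 284s^2 + 1292s + 2475 = 0.
Trying s = -11: the polynomial evaluates to 0, so (s + 11) is a factor.
Dividing out leaves s^3 + 17s^2 + 97s + 225 = 0.
This factors further as (s^2 + 8s + 25)(s + 9) = 0.

s = -4 + 3j, -4 - 3j, -11, -9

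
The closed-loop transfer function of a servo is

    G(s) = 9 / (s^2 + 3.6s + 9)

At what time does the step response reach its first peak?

t_p ≈ 1.309 s

Comparing s^2 + 3.6s + 9 to s^2 + 2ζωₙs + ωₙ²: ωₙ = 3 rad/s and ζ = 3.6/(2·3) = 0.6.
ζωₙ = 3.6/2 = 1.8, so ω_d = ωₙ√(1−ζ²) = √(ωₙ² − (ζωₙ)²) = √(9 − 1.8²) = √5.76 = 2.400 rad/s.
t_p = π/ω_d = π/2.400 ≈ 1.309 s.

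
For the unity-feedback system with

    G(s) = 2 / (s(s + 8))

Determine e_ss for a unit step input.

e_ss = 0

G(s) has one pole at the origin.
This is a Type 1 system; for a step input the steady-state error is zero.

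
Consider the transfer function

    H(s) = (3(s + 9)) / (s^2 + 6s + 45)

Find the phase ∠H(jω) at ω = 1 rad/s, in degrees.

At s = j1: numerator = 27 + j3, denominator = 44 + j6.
∠H = ∠num − ∠den = 6.3402° − (7.7652°) = -1.425°.

∠H(j1) ≈ -1.425°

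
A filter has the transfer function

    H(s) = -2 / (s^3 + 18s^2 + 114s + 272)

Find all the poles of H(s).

s = -8, -5 + 3j, -5 - 3j

The poles are the roots of the denominator s^3 + 18s^2 + 114s + 272 = 0.
Trying s = -8: the polynomial evaluates to 0, so (s + 8) is a factor.
Dividing out leaves s^2 + 10s + 34 = 0.
The quadratic formula then gives s = -5 ± 3j.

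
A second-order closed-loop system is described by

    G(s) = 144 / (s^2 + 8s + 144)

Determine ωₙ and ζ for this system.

ωₙ = 12 rad/s, ζ ≈ 0.3333

Compare the denominator to the standard form s^2 + 2ζωₙs + ωₙ².
ωₙ² = 144, so ωₙ = 12 rad/s.
2ζωₙ = 8, so ζ = 8/(2·12) ≈ 0.3333.
With ζ = 0.3333 the response is underdamped.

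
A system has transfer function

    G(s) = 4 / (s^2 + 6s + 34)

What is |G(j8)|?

|G(j8)| ≈ 0.07067

Substitute s = j8: numerator = 4, denominator = -30 + j48.
|G(j8)| = |4| / |-30 + j48| = 4 / 56.604 ≈ 0.07067.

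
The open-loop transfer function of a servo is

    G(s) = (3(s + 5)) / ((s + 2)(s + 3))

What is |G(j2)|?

Substitute s = j2: numerator = 15 + j6, denominator = 2 + j10.
|G(j2)| = |15 + j6| / |2 + j10| = 16.155 / 10.198 ≈ 1.584.

|G(j2)| ≈ 1.584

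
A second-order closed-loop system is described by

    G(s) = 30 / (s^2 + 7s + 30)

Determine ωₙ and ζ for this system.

Compare the denominator to the standard form s^2 + 2ζωₙs + ωₙ².
ωₙ² = 30, so ωₙ = √30 ≈ 5.477 rad/s.
2ζωₙ = 7, so ζ = 7/(2·√30) ≈ 0.6390.

ωₙ ≈ 5.477 rad/s, ζ ≈ 0.6390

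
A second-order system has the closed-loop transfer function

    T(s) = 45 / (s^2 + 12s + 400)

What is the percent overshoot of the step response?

%OS ≈ 37.2%

Comparing s^2 + 12s + 400 to s^2 + 2ζωₙs + ωₙ²: ωₙ = 20 rad/s and ζ = 12/(2·20) = 0.3.
%OS = 100·exp(−πζ/√(1−ζ²)) = 100·exp(−π·0.3/√(1−0.3²)) ≈ 37.2%.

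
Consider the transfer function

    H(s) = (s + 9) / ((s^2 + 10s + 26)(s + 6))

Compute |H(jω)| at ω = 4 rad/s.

Substitute s = j4: numerator = 9 + j4, denominator = -100 + j280.
|H(j4)| = |9 + j4| / |-100 + j280| = 9.8489 / 297.32 ≈ 0.03313.

|H(j4)| ≈ 0.03313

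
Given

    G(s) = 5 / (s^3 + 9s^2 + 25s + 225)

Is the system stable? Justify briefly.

The denominator s^3 + 9s^2 + 25s + 225 factors as (s^2 + 25)(s + 9), giving poles at s = 5j, -5j, -9.
Since the simple pole(s) at s = 5j, -5j lie on the jω-axis with none in the right half-plane, the system is marginally stable.

marginally stable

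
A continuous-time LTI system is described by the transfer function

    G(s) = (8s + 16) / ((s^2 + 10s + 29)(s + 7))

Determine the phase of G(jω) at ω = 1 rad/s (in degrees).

At s = j1: numerator = 16 + j8, denominator = 186 + j98.
∠G = ∠num − ∠den = 26.565° − (27.784°) = -1.219°.

∠G(j1) ≈ -1.219°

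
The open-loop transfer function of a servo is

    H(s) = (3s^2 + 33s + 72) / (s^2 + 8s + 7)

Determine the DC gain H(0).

Set s = 0: H(0) = (72) / (7) = 72/7.

H(0) = 72/7 ≈ 10.29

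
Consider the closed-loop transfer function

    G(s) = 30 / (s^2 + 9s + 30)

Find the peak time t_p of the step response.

Comparing s^2 + 9s + 30 to s^2 + 2ζωₙs + ωₙ²: ωₙ = √30 ≈ 5.477 rad/s and ζ = 9/(2·√30) ≈ 0.8216.
ζωₙ = 9/2 = 4.5, so ω_d = ωₙ√(1−ζ²) = √(ωₙ² − (ζωₙ)²) = √(30 − 4.5²) = √9.75 ≈ 3.122 rad/s.
t_p = π/ω_d = π/3.122 ≈ 1.006 s.

t_p ≈ 1.006 s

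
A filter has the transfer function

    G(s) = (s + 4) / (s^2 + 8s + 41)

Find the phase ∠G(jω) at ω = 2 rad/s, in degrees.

∠G(j2) ≈ 3.180°

At s = j2: numerator = 4 + j2, denominator = 37 + j16.
∠G = ∠num − ∠den = 26.565° − (23.385°) = 3.180°.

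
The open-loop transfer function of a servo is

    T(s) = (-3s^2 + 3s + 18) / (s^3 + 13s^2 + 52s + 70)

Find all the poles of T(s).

The poles are the roots of the denominator s^3 + 13s^2 + 52s + 70 = 0.
Trying s = -7: the polynomial evaluates to 0, so (s + 7) is a factor.
Dividing out leaves s^2 + 6s + 10 = 0.
The quadratic formula then gives s = -3 ± 1j.

s = -3 ± j, -7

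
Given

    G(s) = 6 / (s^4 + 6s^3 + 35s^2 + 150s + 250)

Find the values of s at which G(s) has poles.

The poles are the roots of the denominator s^4 + 6s^3 + 35s^2 + 150s + 250 = 0.
No real roots exist; factor into two real quadratics: (s^2 + 25)(s^2 + 6s + 10) = 0.
Each quadratic gives a conjugate pair via the quadratic formula.

s = 5j, -5j, -3 + j, -3 - j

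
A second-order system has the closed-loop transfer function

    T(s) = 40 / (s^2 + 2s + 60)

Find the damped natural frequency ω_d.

ω_d ≈ 7.681 rad/s

Comparing s^2 + 2s + 60 to s^2 + 2ζωₙs + ωₙ²: ωₙ = √60 ≈ 7.746 rad/s and ζ = 2/(2·√60) ≈ 0.1291.
ζωₙ = 2/2 = 1, so ω_d = ωₙ√(1−ζ²) = √(ωₙ² − (ζωₙ)²) = √(60 − 1²) = √59 ≈ 7.681 rad/s.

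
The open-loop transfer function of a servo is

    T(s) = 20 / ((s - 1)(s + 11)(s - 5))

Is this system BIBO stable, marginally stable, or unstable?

The poles can be read from the denominator factors: s = 1, -11, 5.
Since the pole(s) at s = 1, 5 lie in the right half-plane, the system is unstable.

unstable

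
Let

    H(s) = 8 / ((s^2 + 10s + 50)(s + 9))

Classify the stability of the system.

The poles can be read from the denominator factors: s = -5 ± 5j, -9.
Since all poles lie strictly in the left half-plane, the system is stable.

stable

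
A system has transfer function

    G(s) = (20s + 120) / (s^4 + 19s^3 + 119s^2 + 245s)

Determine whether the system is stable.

marginally stable

The denominator s^4 + 19s^3 + 119s^2 + 245s factors as s(s + 5)(s + 7)^2, giving poles at s = 0, -5, -7, -7.
Since the simple pole(s) at s = 0 lie on the jω-axis with none in the right half-plane, the system is marginally stable.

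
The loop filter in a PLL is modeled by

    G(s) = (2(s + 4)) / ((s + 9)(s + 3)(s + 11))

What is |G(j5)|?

Substitute s = j5: numerator = 8 + j10, denominator = -278 + j670.
|G(j5)| = |8 + j10| / |-278 + j670| = 12.806 / 725.39 ≈ 0.01765.

|G(j5)| ≈ 0.01765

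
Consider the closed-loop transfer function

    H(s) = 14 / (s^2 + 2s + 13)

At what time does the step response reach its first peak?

Comparing s^2 + 2s + 13 to s^2 + 2ζωₙs + ωₙ²: ωₙ = √13 ≈ 3.606 rad/s and ζ = 2/(2·√13) ≈ 0.2774.
ζωₙ = 2/2 = 1, so ω_d = ωₙ√(1−ζ²) = √(ωₙ² − (ζωₙ)²) = √(13 − 1²) = √12 ≈ 3.464 rad/s.
t_p = π/ω_d = π/3.464 ≈ 0.9069 s.

t_p ≈ 0.9069 s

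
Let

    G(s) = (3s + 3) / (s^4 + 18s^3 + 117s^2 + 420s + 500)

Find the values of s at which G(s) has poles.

s = -3 + 4j, -3 - 4j, -10, -2

The poles are the roots of the denominator s^4 + 18s^3 + 117s^2 + 420s + 500 = 0.
Trying s = -10: the polynomial evaluates to 0, so (s + 10) is a factor.
Dividing out leaves s^3 + 8s^2 + 37s + 50 = 0.
This factors further as (s^2 + 6s + 25)(s + 2) = 0.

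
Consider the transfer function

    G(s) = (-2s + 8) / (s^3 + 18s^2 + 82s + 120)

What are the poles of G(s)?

The poles are the roots of the denominator s^3 + 18s^2 + 82s + 120 = 0.
Trying s = -12: the polynomial evaluates to 0, so (s + 12) is a factor.
Dividing out leaves s^2 + 6s + 10 = 0.
The quadratic formula then gives s = -3 ± 1j.

s = -3 ± j, -12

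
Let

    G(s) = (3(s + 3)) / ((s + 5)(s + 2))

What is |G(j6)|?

Substitute s = j6: numerator = 9 + j18, denominator = -26 + j42.
|G(j6)| = |9 + j18| / |-26 + j42| = 20.125 / 49.396 ≈ 0.4074.

|G(j6)| ≈ 0.4074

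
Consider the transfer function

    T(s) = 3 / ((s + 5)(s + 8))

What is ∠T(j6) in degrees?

∠T(j6) ≈ -87.06°

At s = j6: numerator = 3, denominator = 4 + j78.
∠T = ∠num − ∠den = 0° − (87.064°) = -87.06°.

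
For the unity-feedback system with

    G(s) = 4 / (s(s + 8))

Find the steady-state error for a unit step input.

G(s) has one pole at the origin.
This is a Type 1 system; for a step input the steady-state error is zero.

e_ss = 0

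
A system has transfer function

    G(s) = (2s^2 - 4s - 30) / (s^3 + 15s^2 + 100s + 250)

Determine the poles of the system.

The poles are the roots of the denominator s^3 + 15s^2 + 100s + 250 = 0.
Trying s = -5: the polynomial evaluates to 0, so (s + 5) is a factor.
Dividing out leaves s^2 + 10s + 50 = 0.
The quadratic formula then gives s = -5 ± 5j.

s = -5 + 5j, -5 - 5j, -5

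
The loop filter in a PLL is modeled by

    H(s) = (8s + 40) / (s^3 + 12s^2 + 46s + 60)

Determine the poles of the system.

s = -3 ± j, -6

The poles are the roots of the denominator s^3 + 12s^2 + 46s + 60 = 0.
Trying s = -6: the polynomial evaluates to 0, so (s + 6) is a factor.
Dividing out leaves s^2 + 6s + 10 = 0.
The quadratic formula then gives s = -3 ± 1j.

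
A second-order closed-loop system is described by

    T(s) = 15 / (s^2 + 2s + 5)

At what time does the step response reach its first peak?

Comparing s^2 + 2s + 5 to s^2 + 2ζωₙs + ωₙ²: ωₙ = √5 ≈ 2.236 rad/s and ζ = 2/(2·√5) ≈ 0.4472.
ζωₙ = 2/2 = 1, so ω_d = ωₙ√(1−ζ²) = √(ωₙ² − (ζωₙ)²) = √(5 − 1²) = √4 = 2 rad/s.
t_p = π/ω_d = π/2 ≈ 1.571 s.

t_p ≈ 1.571 s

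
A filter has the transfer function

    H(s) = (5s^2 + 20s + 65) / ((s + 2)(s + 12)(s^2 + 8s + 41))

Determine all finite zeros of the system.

Set the numerator to zero: 5s^2 + 20s + 65 = 0, i.e. 5·(s^2 + 4s + 13) = 0.
Factoring: (s^2 + 4s + 13) = 0.

s = -2 + 3j, -2 - 3j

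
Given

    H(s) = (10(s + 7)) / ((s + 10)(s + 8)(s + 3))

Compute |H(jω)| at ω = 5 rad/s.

Substitute s = j5: numerator = 70 + j50, denominator = -285 + j545.
|H(j5)| = |70 + j50| / |-285 + j545| = 86.023 / 615.02 ≈ 0.1399.

|H(j5)| ≈ 0.1399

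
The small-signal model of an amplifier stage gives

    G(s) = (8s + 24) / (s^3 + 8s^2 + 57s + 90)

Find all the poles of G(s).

The poles are the roots of the denominator s^3 + 8s^2 + 57s + 90 = 0.
Trying s = -2: the polynomial evaluates to 0, so (s + 2) is a factor.
Dividing out leaves s^2 + 6s + 45 = 0.
The quadratic formula then gives s = -3 ± 6j.

s = -3 + 6j, -3 - 6j, -2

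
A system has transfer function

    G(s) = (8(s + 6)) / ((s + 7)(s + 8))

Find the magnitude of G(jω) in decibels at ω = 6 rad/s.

|G(j6)|_dB ≈ -2.66 dB

Substitute s = j6: numerator = 48 + j48, denominator = 20 + j90.
|G(j6)| = |48 + j48| / |20 + j90| = 67.882 / 92.195 ≈ 0.7363.
In decibels: 20·log₁₀(0.7363) ≈ -2.66 dB.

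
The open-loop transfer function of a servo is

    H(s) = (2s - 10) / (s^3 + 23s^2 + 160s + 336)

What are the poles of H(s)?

The poles are the roots of the denominator s^3 + 23s^2 + 160s + 336 = 0.
Trying s = -7: the polynomial evaluates to 0, so (s + 7) is a factor.
Dividing out leaves s^2 + 16s + 48 = 0.
Factoring the quadratic: (s + 12)(s + 4) = 0.

s = -7, -12, -4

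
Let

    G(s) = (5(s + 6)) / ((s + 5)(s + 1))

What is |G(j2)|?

|G(j2)| ≈ 2.626

Substitute s = j2: numerator = 30 + j10, denominator = 1 + j12.
|G(j2)| = |30 + j10| / |1 + j12| = 31.623 / 12.042 ≈ 2.626.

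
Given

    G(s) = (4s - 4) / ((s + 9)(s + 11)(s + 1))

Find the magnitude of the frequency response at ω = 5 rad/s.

|G(j5)| ≈ 0.03215

Substitute s = j5: numerator = -4 + j20, denominator = -426 + j470.
|G(j5)| = |-4 + j20| / |-426 + j470| = 20.396 / 634.33 ≈ 0.03215.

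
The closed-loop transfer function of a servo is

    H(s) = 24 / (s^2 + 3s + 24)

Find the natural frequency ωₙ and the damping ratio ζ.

Compare the denominator to the standard form s^2 + 2ζωₙs + ωₙ².
ωₙ² = 24, so ωₙ = √24 ≈ 4.899 rad/s.
2ζωₙ = 3, so ζ = 3/(2·√24) ≈ 0.3062.
With ζ = 0.3062 the response is underdamped.

ωₙ ≈ 4.899 rad/s, ζ ≈ 0.3062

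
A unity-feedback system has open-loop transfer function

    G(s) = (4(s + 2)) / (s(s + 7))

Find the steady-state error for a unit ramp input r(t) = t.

e_ss = 0.8750

G(s) has one pole at the origin.
This is a Type 1 system. Kv = lim_{s→0} s·G(s) = 8/7.
e_ss = 1/Kv = 1/(8/7) = 7/8 ≈ 0.8750.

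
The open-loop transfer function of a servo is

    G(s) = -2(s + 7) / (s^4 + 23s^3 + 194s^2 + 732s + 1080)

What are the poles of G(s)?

s = -4 + 2j, -4 - 2j, -6, -9

The poles are the roots of the denominator s^4 + 23s^3 + 194s^2 + 732s + 1080 = 0.
Trying s = -6: the polynomial evaluates to 0, so (s + 6) is a factor.
Dividing out leaves s^3 + 17s^2 + 92s + 180 = 0.
This factors further as (s^2 + 8s + 20)(s + 9) = 0.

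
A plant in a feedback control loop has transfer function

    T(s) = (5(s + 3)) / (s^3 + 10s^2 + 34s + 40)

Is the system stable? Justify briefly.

The denominator s^3 + 10s^2 + 34s + 40 factors as (s + 4)(s^2 + 6s + 10), giving poles at s = -4, -3 ± j.
Since all poles lie strictly in the left half-plane, the system is stable.

stable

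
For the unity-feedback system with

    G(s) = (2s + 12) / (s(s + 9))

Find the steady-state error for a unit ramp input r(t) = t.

G(s) has one pole at the origin.
This is a Type 1 system. Kv = lim_{s→0} s·G(s) = 12/9 = 4/3.
e_ss = 1/Kv = 1/(4/3) = 3/4 ≈ 0.7500.

e_ss = 0.7500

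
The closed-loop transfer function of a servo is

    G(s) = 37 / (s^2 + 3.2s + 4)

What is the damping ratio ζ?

ζ = 0.8

Compare the denominator to the standard form s^2 + 2ζωₙs + ωₙ².
ωₙ² = 4, so ωₙ = 2 rad/s.
2ζωₙ = 3.2, so ζ = 3.2/(2·2) = 0.8.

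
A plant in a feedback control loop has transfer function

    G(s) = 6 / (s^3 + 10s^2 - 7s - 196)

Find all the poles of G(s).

The poles are the roots of the denominator s^3 + 10s^2 - 7s - 196 = 0.
Trying s = 4: the polynomial evaluates to 0, so (s - 4) is a factor.
Dividing out leaves s^2 + 14s + 49 = 0.
Factoring the quadratic: (s + 7)^2 = 0.

s = 4, -7, -7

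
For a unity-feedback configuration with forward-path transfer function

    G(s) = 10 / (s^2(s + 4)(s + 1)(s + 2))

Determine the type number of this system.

Type 2

The denominator has 2 factors of s at the origin (free integrators), so this is a Type 2 system.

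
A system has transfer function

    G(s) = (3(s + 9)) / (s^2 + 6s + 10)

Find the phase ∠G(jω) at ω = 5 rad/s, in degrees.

∠G(j5) ≈ -87.51°

At s = j5: numerator = 27 + j15, denominator = -15 + j30.
∠G = ∠num − ∠den = 29.055° − (116.57°) = -87.51°.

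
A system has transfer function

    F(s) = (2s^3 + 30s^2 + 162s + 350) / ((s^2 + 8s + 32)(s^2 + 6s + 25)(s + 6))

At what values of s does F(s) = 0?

Set the numerator to zero: 2s^3 + 30s^2 + 162s + 350 = 0, i.e. 2·(s^3 + 15s^2 + 81s + 175) = 0.
Factoring: (s + 7)(s^2 + 8s + 25) = 0.

s = -7, -4 ± 3j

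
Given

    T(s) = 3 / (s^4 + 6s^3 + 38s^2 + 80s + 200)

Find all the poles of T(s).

s = -1 + 3j, -1 - 3j, -2 + 4j, -2 - 4j

The poles are the roots of the denominator s^4 + 6s^3 + 38s^2 + 80s + 200 = 0.
No real roots exist; factor into two real quadratics: (s^2 + 2s + 10)(s^2 + 4s + 20) = 0.
Each quadratic gives a conjugate pair via the quadratic formula.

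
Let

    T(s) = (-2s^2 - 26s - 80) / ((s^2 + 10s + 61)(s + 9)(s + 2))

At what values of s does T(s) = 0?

s = -8, -5

Set the numerator to zero: -2s^2 - 26s - 80 = 0, i.e. -2·(s^2 + 13s + 40) = 0.
Factoring: (s + 8)(s + 5) = 0.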